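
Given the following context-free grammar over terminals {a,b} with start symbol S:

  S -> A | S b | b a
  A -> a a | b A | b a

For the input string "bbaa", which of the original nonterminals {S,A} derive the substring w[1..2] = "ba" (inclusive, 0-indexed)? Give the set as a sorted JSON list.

Convert to CNF:
  S -> S T1 | T0 T0 | T1 A | T1 T0
  A -> T0 T0 | T1 A | T1 T0
  T0 -> a
  T1 -> b

Fill CYK table bottom-up, restricted to cells inside w[1..2]:
  T[1,1] 'b' = {T1}  orig:{}
  T[2,2] 'a' = {T0}  orig:{}
  T[1,2] 'ba' = {A,S}

Original NTs in T[1,2] deriving "ba": ["A", "S"]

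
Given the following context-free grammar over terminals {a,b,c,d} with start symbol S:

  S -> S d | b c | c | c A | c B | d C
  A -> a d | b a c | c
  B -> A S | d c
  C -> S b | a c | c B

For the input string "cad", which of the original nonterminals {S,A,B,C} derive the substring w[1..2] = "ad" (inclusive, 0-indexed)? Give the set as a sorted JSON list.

CNF form of G:
  S -> S T1 | T1 C | T2 T3 | T3 A | T3 B | c
  A -> T0 T1 | T2 X4 | c
  B -> A S | T1 T3
  C -> S T2 | T0 T3 | T3 B
  T0 -> a
  T1 -> d
  T2 -> b
  T3 -> c
  X4 -> T0 T3

CYK table (by increasing span) (cells [i..j] with 1 ≤ i ≤ j ≤ 2 only):
  T[1,1] 'a' = {T0}  orig:{}
  T[2,2] 'd' = {T1}  orig:{}
  T[1,2] 'ad' = {A}

Original NTs in T[1,2] deriving "ad": ["A"]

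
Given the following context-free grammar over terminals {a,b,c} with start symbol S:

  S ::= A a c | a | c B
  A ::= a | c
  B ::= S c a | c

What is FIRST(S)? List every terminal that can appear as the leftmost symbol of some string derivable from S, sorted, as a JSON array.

FIRST sets, iterate to fixpoint:
[1]
  A via A→a: +{a}
  A via A→c: +{c}
  B via B→c: +{c}
  S via S→A a c: +{a,c}
  FIRST(S)={a,c}  FIRST(A)={a,c}  FIRST(B)={c}
[2]
  B via B→S c a: +{a}
  FIRST(S)={a,c}  FIRST(A)={a,c}  FIRST(B)={a,c}
[3] done
  FIRST(S)={a,c}  FIRST(A)={a,c}  FIRST(B)={a,c}

FIRST(S) = ["a", "c"]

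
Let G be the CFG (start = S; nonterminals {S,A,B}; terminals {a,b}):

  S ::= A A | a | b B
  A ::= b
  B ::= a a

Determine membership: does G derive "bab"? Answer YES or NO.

CNF form of G:
  S -> A A | T1 B | a
  A -> b
  B -> T0 T0
  T0 -> a
  T1 -> b

CYK table (by increasing span):
  cell(0,0) b: {A,T1}  orig:{A}
  cell(1,1) a: {S,T0}  orig:{S}
  cell(2,2) b: {A,T1}  orig:{A}
  cell(0,1) ba: ∅
  cell(1,2) ab: ∅
  cell(0,2) bab: ∅

S ∉ T[0,2] ⇒ NO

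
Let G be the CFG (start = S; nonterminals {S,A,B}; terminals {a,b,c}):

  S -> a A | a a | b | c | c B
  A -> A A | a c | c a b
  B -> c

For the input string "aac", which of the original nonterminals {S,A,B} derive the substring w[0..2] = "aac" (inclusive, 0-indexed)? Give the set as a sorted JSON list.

Convert to CNF:
  S -> T0 A | T0 T0 | T1 B | b | c
  A -> A A | T0 T1 | T1 X3
  B -> c
  T0 -> a
  T1 -> c
  T2 -> b
  X3 -> T0 T2

Fill CYK table bottom-up (cells [i..j] with 0 ≤ i ≤ j ≤ 2 only):
  [0..0]={T0}  "a"  orig:{}
  [1..1]={T0}  "a"  orig:{}
  [2..2]={B,S,T1}  "c"  orig:{B,S}
  [0..1]={S}  "aa"
  [1..2]={A}  "ac"
  [0..2]={S}  "aac"

Original NTs in T[0,2] deriving "aac": ["S"]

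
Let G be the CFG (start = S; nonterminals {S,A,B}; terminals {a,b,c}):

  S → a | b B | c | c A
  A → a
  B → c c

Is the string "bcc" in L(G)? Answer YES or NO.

CNF form of G:
  S -> T0 A | T1 B | a | c
  A -> a
  B -> T0 T0
  T0 -> c
  T1 -> b

Fill CYK table bottom-up:
  cell(0,0) b: {T1}  orig:{}
  cell(1,1) c: {S,T0}  orig:{S}
  cell(2,2) c: {S,T0}  orig:{S}
  cell(0,1) bc: ∅
  cell(1,2) cc: {B}
  cell(0,2) bcc: {S}

S ∈ T[0,2] ⇒ YES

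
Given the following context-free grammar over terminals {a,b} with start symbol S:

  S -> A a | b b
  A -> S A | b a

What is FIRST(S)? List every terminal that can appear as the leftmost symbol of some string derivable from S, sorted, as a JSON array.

Compute FIRST by fixpoint:
iter 1:
  A via A→b a: +{b}
  S via S→A a: +{b}
  FIRST(S)={b}  FIRST(A)={b}
iter 2: (no change)
  FIRST(S)={b}  FIRST(A)={b}

FIRST(S) = ["b"]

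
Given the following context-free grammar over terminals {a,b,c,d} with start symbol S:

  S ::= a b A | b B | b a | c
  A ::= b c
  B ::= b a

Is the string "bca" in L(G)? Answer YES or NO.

CNF form of G:
  S -> T0 B | T0 T2 | T2 X3 | c
  A -> T0 T1
  B -> T0 T2
  T0 -> b
  T1 -> c
  T2 -> a
  X3 -> T0 A

Fill CYK table bottom-up:
  [0..0]={T0}  "b"  orig:{}
  [1..1]={S,T1}  "c"  orig:{S}
  [2..2]={T2}  "a"  orig:{}
  [0..1]={A}  "bc"
  [1..2]=∅  "ca"
  [0..2]=∅  "bca"

S ∉ T[0,2] ⇒ NO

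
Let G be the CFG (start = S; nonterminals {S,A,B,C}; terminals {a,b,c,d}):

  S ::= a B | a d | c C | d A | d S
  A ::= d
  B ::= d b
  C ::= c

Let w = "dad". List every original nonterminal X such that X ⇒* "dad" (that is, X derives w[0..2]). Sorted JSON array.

CNF form of G:
  S -> T0 A | T0 S | T2 B | T2 T0 | T3 C
  A -> d
  B -> T0 T1
  C -> c
  T0 -> d
  T1 -> b
  T2 -> a
  T3 -> c

CYK table (by increasing span) — only the sub-triangle for w[0..2]:
  T[0,0] 'd' = {A,T0}  orig:{A}
  T[1,1] 'a' = {T2}  orig:{}
  T[2,2] 'd' = {A,T0}  orig:{A}
  T[0,1] 'da' = ∅
  T[1,2] 'ad' = {S}
  T[0,2] 'dad' = {S}

Original NTs in T[0,2] deriving "dad": ["S"]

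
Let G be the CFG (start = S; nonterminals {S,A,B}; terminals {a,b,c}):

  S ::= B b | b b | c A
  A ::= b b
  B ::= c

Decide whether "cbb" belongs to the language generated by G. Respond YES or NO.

CNF form of G:
  S -> B T0 | T0 T0 | T1 A
  A -> T0 T0
  B -> c
  T0 -> b
  T1 -> c

CYK fill:
  [0..0]={B,T1}  "c"  orig:{B}
  [1..1]={T0}  "b"  orig:{}
  [2..2]={T0}  "b"  orig:{}
  [0..1]={S}  "cb"
  [1..2]={A,S}  "bb"
  [0..2]={S}  "cbb"

S ∈ T[0,2] ⇒ YES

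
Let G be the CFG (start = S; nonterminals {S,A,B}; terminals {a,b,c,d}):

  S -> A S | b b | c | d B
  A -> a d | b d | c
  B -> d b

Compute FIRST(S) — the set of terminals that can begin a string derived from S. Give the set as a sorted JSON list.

Compute FIRST by fixpoint:
round 1:
  A via A→a d: +{a}
  A via A→b d: +{b}
  A via A→c: +{c}
  B via B→d b: +{d}
  S via S→A S: +{a,b,c}
  S via S→d B: +{d}
  FIRST[S]={a,b,c,d}  FIRST[A]={a,b,c}  FIRST[B]={d}
round 2: — fixpoint
  FIRST[S]={a,b,c,d}  FIRST[A]={a,b,c}  FIRST[B]={d}

FIRST(S) = ["a", "b", "c", "d"]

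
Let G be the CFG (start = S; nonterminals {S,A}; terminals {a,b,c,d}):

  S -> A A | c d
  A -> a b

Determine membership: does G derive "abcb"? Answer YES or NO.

Convert to CNF:
  S -> A A | T2 T3
  A -> T0 T1
  T0 -> a
  T1 -> b
  T2 -> c
  T3 -> d

CYK table (by increasing span):
  cell(0,0) a: {T0}  orig:{}
  cell(1,1) b: {T1}  orig:{}
  cell(2,2) c: {T2}  orig:{}
  cell(3,3) b: {T1}  orig:{}
  cell(0,1) ab: {A}
  cell(1,2) bc: ∅
  cell(2,3) cb: ∅
  cell(0,2) abc: ∅
  cell(1,3) bcb: ∅
  cell(0,3) abcb: ∅

S ∉ T[0,3] ⇒ NO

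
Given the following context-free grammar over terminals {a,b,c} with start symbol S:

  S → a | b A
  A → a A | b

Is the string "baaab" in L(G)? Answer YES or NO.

CNF form of G:
  S -> T1 A | a
  A -> T0 A | b
  T0 -> a
  T1 -> b

CYK fill:
  T[0,0] 'b' = {A,T1}  orig:{A}
  T[1,1] 'a' = {S,T0}  orig:{S}
  T[2,2] 'a' = {S,T0}  orig:{S}
  T[3,3] 'a' = {S,T0}  orig:{S}
  T[4,4] 'b' = {A,T1}  orig:{A}
  T[0,1] 'ba' = ∅
  T[1,2] 'aa' = ∅
  T[2,3] 'aa' = ∅
  T[3,4] 'ab' = {A}
  T[0,2] 'baa' = ∅
  T[1,3] 'aaa' = ∅
  T[2,4] 'aab' = {A}
  T[0,3] 'baaa' = ∅
  T[1,4] 'aaab' = {A}
  T[0,4] 'baaab' = {S}

S ∈ T[0,4] ⇒ YES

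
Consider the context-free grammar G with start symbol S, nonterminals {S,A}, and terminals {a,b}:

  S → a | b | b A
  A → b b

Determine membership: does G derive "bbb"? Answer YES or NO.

CNF form of G:
  S -> T0 A | a | b
  A -> T0 T0
  T0 -> b

Fill CYK table bottom-up:
  cell(0,0) b: {S,T0}  orig:{S}
  cell(1,1) b: {S,T0}  orig:{S}
  cell(2,2) b: {S,T0}  orig:{S}
  cell(0,1) bb: {A}
  cell(1,2) bb: {A}
  cell(0,2) bbb: {S}

S ∈ T[0,2] ⇒ YES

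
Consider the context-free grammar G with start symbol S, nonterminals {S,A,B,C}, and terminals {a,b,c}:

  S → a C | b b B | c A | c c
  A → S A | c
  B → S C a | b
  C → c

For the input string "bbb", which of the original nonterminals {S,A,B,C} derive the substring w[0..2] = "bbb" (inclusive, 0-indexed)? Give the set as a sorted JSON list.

CNF form of G:
  S -> T0 C | T1 X4 | T2 A | T2 T2
  A -> S A | c
  B -> S X3 | b
  C -> c
  T0 -> a
  T1 -> b
  T2 -> c
  X3 -> C T0
  X4 -> T1 B

Fill CYK table bottom-up — only the sub-triangle for w[0..2]:
  T[0,0] 'b' = {B,T1}  orig:{B}
  T[1,1] 'b' = {B,T1}  orig:{B}
  T[2,2] 'b' = {B,T1}  orig:{B}
  T[0,1] 'bb' = {X4}  orig:{}
  T[1,2] 'bb' = {X4}  orig:{}
  T[0,2] 'bbb' = {S}

Original NTs in T[0,2] deriving "bbb": ["S"]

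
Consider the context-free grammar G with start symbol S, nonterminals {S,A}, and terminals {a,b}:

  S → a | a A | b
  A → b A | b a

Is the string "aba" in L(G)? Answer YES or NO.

Convert to CNF:
  S -> T1 A | a | b
  A -> T0 A | T0 T1
  T0 -> b
  T1 -> a

Fill CYK table bottom-up:
  [0..0]={S,T1}  "a"  orig:{S}
  [1..1]={S,T0}  "b"  orig:{S}
  [2..2]={S,T1}  "a"  orig:{S}
  [0..1]=∅  "ab"
  [1..2]={A}  "ba"
  [0..2]={S}  "aba"

S ∈ T[0,2] ⇒ YES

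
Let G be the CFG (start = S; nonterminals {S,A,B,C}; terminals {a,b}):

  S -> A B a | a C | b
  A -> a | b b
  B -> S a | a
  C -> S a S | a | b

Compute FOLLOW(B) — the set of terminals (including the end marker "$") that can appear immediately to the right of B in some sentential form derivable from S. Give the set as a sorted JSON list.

Compute FIRST by fixpoint:
iter 1:
  A via A→a: +{a}
  A via A→b b: +{b}
  B via B→a: +{a}
  C via C→a: +{a}
  C via C→b: +{b}
  S via S→A B a: +{a,b}
  FIRST[S]={a,b}  FIRST[A]={a,b}  FIRST[B]={a}  FIRST[C]={a,b}
iter 2:
  B via B→S a: +{b}
  FIRST[S]={a,b}  FIRST[A]={a,b}  FIRST[B]={a,b}  FIRST[C]={a,b}
iter 3: (stable)
  FIRST[S]={a,b}  FIRST[A]={a,b}  FIRST[B]={a,b}  FIRST[C]={a,b}

FOLLOW iteration:
seed FOLLOW(S) with $
iter 1:
  B→S a: FOLLOW(S) ⊇ FIRST(a) = {a}; new: +{a}
  S→A B a: FOLLOW(A) ⊇ FIRST(B) = {a,b}; new: +{a,b}
  S→A B a: FOLLOW(B) ⊇ FIRST(a) = {a}; new: +{a}
  S→a C: FOLLOW(C) ⊇ FOLLOW(S) ⊇ {$,a}; new: +{$,a}
  S: {$,a}  A: {a,b}  B: {a}  C: {$,a}
iter 2: done
  S: {$,a}  A: {a,b}  B: {a}  C: {$,a}

FOLLOW(B) = ["a"]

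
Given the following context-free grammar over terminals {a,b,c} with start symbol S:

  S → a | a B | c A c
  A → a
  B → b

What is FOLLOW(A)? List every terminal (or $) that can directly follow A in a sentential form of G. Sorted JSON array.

FIRST sets, iterate to fixpoint:
iter 1:
  A via A→a: +{a}
  B via B→b: +{b}
  S via S→a: +{a}
  S via S→c A c: +{c}
  S: {a,c}  A: {a}  B: {b}
iter 2: (stable)
  S: {a,c}  A: {a}  B: {b}

Compute FOLLOW by fixpoint:
FOLLOW(S) := {$}
iter 1:
  S→a B: FOLLOW(B) ⊇ FOLLOW(S) ⊇ {$}; new: +{$}
  S→c A c: FOLLOW(A) ⊇ FIRST(c) = {c}; new: +{c}
  FOLLOW(S)={$}  FOLLOW(A)={c}  FOLLOW(B)={$}
iter 2: — fixpoint
  FOLLOW(S)={$}  FOLLOW(A)={c}  FOLLOW(B)={$}

FOLLOW(A) = ["c"]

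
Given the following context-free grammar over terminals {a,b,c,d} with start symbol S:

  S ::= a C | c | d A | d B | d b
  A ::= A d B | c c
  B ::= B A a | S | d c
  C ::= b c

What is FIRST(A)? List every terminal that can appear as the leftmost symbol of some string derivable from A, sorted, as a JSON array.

Compute FIRST by fixpoint:
iter 1:
  A via A→c c: +{c}
  B via B→d c: +{d}
  C via C→b c: +{b}
  S via S→a C: +{a}
  S via S→c: +{c}
  S via S→d A: +{d}
  FIRST(S)={a,c,d}  FIRST(A)={c}  FIRST(B)={d}  FIRST(C)={b}
iter 2:
  B via B→S: +{a,c}
  FIRST(S)={a,c,d}  FIRST(A)={c}  FIRST(B)={a,c,d}  FIRST(C)={b}
iter 3: — fixpoint
  FIRST(S)={a,c,d}  FIRST(A)={c}  FIRST(B)={a,c,d}  FIRST(C)={b}

FIRST(A) = ["c"]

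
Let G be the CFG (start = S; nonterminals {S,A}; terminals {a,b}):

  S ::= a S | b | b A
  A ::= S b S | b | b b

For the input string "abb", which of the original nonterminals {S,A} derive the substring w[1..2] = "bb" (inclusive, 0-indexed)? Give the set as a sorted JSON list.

Convert to CNF:
  S -> T0 A | T1 S | b
  A -> S X2 | T0 T0 | b
  T0 -> b
  T1 -> a
  X2 -> T0 S

CYK table (by increasing span) — only the sub-triangle for w[1..2]:
  cell(1,1) b: {A,S,T0}  orig:{A,S}
  cell(2,2) b: {A,S,T0}  orig:{A,S}
  cell(1,2) bb: {A,S,X2}  orig:{A,S}

Original NTs in T[1,2] deriving "bb": ["A", "S"]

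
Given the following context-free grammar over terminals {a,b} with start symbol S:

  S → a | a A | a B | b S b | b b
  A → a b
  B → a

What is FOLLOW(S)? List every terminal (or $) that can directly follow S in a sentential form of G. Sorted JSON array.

FIRST sets, iterate to fixpoint:
iter 1:
  A via A→a b: +{a}
  B via B→a: +{a}
  S via S→a: +{a}
  S via S→b S b: +{b}
  FIRST[S]={a,b}  FIRST[A]={a}  FIRST[B]={a}
iter 2: done
  FIRST[S]={a,b}  FIRST[A]={a}  FIRST[B]={a}

FOLLOW sets:
FOLLOW(S) := {$}
pass 1:
  S→a A: FOLLOW(A) ⊇ FOLLOW(S) ⊇ {$}; new: +{$}
  S→a B: FOLLOW(B) ⊇ FOLLOW(S) ⊇ {$}; new: +{$}
  S→b S b: FOLLOW(S) ⊇ FIRST(b) = {b}; new: +{b}
  FOLLOW[S]={$,b}  FOLLOW[A]={$}  FOLLOW[B]={$}
pass 2:
  S→a A: FOLLOW(A) ⊇ FOLLOW(S) ⊇ {$,b}; new: +{b}
  S→a B: FOLLOW(B) ⊇ FOLLOW(S) ⊇ {$,b}; new: +{b}
  FOLLOW[S]={$,b}  FOLLOW[A]={$,b}  FOLLOW[B]={$,b}
pass 3: — fixpoint
  FOLLOW[S]={$,b}  FOLLOW[A]={$,b}  FOLLOW[B]={$,b}

FOLLOW(S) = ["$", "b"]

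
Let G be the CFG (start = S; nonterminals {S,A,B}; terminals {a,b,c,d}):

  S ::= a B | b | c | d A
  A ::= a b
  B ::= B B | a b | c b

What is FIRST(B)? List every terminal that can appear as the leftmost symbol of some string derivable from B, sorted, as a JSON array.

FIRST sets, iterate to fixpoint:
pass 1:
  A via A→a b: +{a}
  B via B→a b: +{a}
  B via B→c b: +{c}
  S via S→a B: +{a}
  S via S→b: +{b}
  S via S→c: +{c}
  S via S→d A: +{d}
  FIRST(S)={a,b,c,d}  FIRST(A)={a}  FIRST(B)={a,c}
pass 2: done
  FIRST(S)={a,b,c,d}  FIRST(A)={a}  FIRST(B)={a,c}

FIRST(B) = ["a", "c"]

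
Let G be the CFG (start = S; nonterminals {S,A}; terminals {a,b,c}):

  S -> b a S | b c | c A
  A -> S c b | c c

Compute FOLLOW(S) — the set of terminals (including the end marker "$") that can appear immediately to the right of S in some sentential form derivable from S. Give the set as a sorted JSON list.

FIRST sets, iterate to fixpoint:
pass 1:
  A via A→c c: +{c}
  S via S→b a S: +{b}
  S via S→c A: +{c}
  FIRST[S]={b,c}  FIRST[A]={c}
pass 2:
  A via A→S c b: +{b}
  FIRST[S]={b,c}  FIRST[A]={b,c}
pass 3: — fixpoint
  FIRST[S]={b,c}  FIRST[A]={b,c}

Compute FOLLOW by fixpoint:
seed FOLLOW(S) with $
[1]
  A→S c b: FOLLOW(S) ⊇ FIRST(c) = {c}; new: +{c}
  S→c A: FOLLOW(A) ⊇ FOLLOW(S) ⊇ {$,c}; new: +{$,c}
  S: {$,c}  A: {$,c}
[2] (stable)
  S: {$,c}  A: {$,c}

FOLLOW(S) = ["$", "c"]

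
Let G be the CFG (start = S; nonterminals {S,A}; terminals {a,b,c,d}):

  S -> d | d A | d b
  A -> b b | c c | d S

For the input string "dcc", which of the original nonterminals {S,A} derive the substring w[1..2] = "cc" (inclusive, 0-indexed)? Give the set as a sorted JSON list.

Convert to CNF:
  S -> T2 A | T2 T0 | d
  A -> T0 T0 | T1 T1 | T2 S
  T0 -> b
  T1 -> c
  T2 -> d

CYK fill — only the sub-triangle for w[1..2]:
  cell(1,1) c: {T1}  orig:{}
  cell(2,2) c: {T1}  orig:{}
  cell(1,2) cc: {A}

Original NTs in T[1,2] deriving "cc": ["A"]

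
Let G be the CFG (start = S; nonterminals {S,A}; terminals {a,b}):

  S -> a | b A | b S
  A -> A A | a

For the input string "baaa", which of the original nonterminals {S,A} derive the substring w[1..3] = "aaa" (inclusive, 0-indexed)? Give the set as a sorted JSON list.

CNF form of G:
  S -> T0 A | T0 S | a
  A -> A A | a
  T0 -> b

Fill CYK table bottom-up — only the sub-triangle for w[1..3]:
  T[1,1] 'a' = {A,S}
  T[2,2] 'a' = {A,S}
  T[3,3] 'a' = {A,S}
  T[1,2] 'aa' = {A}
  T[2,3] 'aa' = {A}
  T[1,3] 'aaa' = {A}

Original NTs in T[1,3] deriving "aaa": ["A"]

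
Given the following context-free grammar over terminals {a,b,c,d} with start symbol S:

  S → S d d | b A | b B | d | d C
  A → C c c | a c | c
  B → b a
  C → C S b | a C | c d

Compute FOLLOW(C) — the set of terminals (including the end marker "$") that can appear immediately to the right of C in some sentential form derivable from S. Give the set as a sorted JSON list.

FIRST iteration:
iter 1:
  A via A→a c: +{a}
  A via A→c: +{c}
  B via B→b a: +{b}
  C via C→a C: +{a}
  C via C→c d: +{c}
  S via S→b A: +{b}
  S via S→d: +{d}
  S: {b,d}  A: {a,c}  B: {b}  C: {a,c}
iter 2: — fixpoint
  S: {b,d}  A: {a,c}  B: {b}  C: {a,c}

FOLLOW iteration:
initialize: $ ∈ FOLLOW(S)
round 1:
  A→C c c: FOLLOW(C) ⊇ FIRST(c) = {c}; new: +{c}
  C→C S b: FOLLOW(C) ⊇ FIRST(S) = {b,d}; new: +{b,d}
  C→C S b: FOLLOW(S) ⊇ FIRST(b) = {b}; new: +{b}
  S→S d d: FOLLOW(S) ⊇ FIRST(d) = {d}; new: +{d}
  S→b A: FOLLOW(A) ⊇ FOLLOW(S) ⊇ {$,b,d}; new: +{$,b,d}
  S→b B: FOLLOW(B) ⊇ FOLLOW(S) ⊇ {$,b,d}; new: +{$,b,d}
  S→d C: FOLLOW(C) ⊇ FOLLOW(S) ⊇ {$,b,d}; new: +{$}
  FOLLOW[S]={$,b,d}  FOLLOW[A]={$,b,d}  FOLLOW[B]={$,b,d}  FOLLOW[C]={$,b,c,d}
round 2: (no change)
  FOLLOW[S]={$,b,d}  FOLLOW[A]={$,b,d}  FOLLOW[B]={$,b,d}  FOLLOW[C]={$,b,c,d}

FOLLOW(C) = ["$", "b", "c", "d"]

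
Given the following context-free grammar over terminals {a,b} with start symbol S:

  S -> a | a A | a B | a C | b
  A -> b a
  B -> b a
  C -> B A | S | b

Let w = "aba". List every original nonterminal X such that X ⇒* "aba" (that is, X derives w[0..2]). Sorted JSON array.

Convert to CNF:
  S -> T1 A | T1 B | T1 C | a | b
  A -> T0 T1
  B -> T0 T1
  C -> B A | T1 A | T1 B | T1 C | a | b
  T0 -> b
  T1 -> a

Fill CYK table bottom-up, restricted to cells inside w[0..2]:
  [0..0]={C,S,T1}  "a"  orig:{C,S}
  [1..1]={C,S,T0}  "b"  orig:{C,S}
  [2..2]={C,S,T1}  "a"  orig:{C,S}
  [0..1]={C,S}  "ab"
  [1..2]={A,B}  "ba"
  [0..2]={C,S}  "aba"

Original NTs in T[0,2] deriving "aba": ["C", "S"]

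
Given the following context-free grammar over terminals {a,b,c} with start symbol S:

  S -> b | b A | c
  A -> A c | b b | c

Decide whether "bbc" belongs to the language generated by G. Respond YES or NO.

Convert to CNF:
  S -> T1 A | b | c
  A -> A T0 | T1 T1 | c
  T0 -> c
  T1 -> b

Fill CYK table bottom-up:
  cell(0,0) b: {S,T1}  orig:{S}
  cell(1,1) b: {S,T1}  orig:{S}
  cell(2,2) c: {A,S,T0}  orig:{A,S}
  cell(0,1) bb: {A}
  cell(1,2) bc: {S}
  cell(0,2) bbc: {A}

S ∉ T[0,2] ⇒ NO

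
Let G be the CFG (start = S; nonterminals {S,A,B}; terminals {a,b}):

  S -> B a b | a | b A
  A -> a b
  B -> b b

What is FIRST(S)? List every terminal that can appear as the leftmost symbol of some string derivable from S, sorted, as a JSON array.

FIRST iteration:
round 1:
  A via A→a b: +{a}
  B via B→b b: +{b}
  S via S→B a b: +{b}
  S via S→a: +{a}
  FIRST(S)={a,b}  FIRST(A)={a}  FIRST(B)={b}
round 2: done
  FIRST(S)={a,b}  FIRST(A)={a}  FIRST(B)={b}

FIRST(S) = ["a", "b"]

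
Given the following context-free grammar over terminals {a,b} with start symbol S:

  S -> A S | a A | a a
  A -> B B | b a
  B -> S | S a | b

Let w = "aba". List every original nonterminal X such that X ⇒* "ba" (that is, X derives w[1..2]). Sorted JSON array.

CNF form of G:
  S -> A S | T1 A | T1 T1
  A -> B B | T0 T1
  B -> A S | S T1 | T1 A | T1 T1 | b
  T0 -> b
  T1 -> a

CYK table (by increasing span), restricted to cells inside w[1..2]:
  T[1,1] 'b' = {B,T0}  orig:{B}
  T[2,2] 'a' = {T1}  orig:{}
  T[1,2] 'ba' = {A}

Original NTs in T[1,2] deriving "ba": ["A"]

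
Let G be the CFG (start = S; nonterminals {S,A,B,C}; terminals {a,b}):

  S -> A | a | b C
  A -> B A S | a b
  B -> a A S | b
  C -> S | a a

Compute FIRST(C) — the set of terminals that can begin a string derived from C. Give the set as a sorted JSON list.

FIRST sets, iterate to fixpoint:
pass 1:
  A via A→a b: +{a}
  B via B→a A S: +{a}
  B via B→b: +{b}
  C via C→a a: +{a}
  S via S→A: +{a}
  S via S→b C: +{b}
  FIRST[S]={a,b}  FIRST[A]={a}  FIRST[B]={a,b}  FIRST[C]={a}
pass 2:
  A via A→B A S: +{b}
  C via C→S: +{b}
  FIRST[S]={a,b}  FIRST[A]={a,b}  FIRST[B]={a,b}  FIRST[C]={a,b}
pass 3: (no change)
  FIRST[S]={a,b}  FIRST[A]={a,b}  FIRST[B]={a,b}  FIRST[C]={a,b}

FIRST(C) = ["a", "b"]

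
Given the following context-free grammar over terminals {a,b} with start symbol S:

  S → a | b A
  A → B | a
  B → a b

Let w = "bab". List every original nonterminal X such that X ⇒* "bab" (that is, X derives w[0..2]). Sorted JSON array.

Convert to CNF:
  S -> T1 A | a
  A -> T0 T1 | a
  B -> T0 T1
  T0 -> a
  T1 -> b

Fill CYK table bottom-up (cells [i..j] with 0 ≤ i ≤ j ≤ 2 only):
  cell(0,0) b: {T1}  orig:{}
  cell(1,1) a: {A,S,T0}  orig:{A,S}
  cell(2,2) b: {T1}  orig:{}
  cell(0,1) ba: {S}
  cell(1,2) ab: {A,B}
  cell(0,2) bab: {S}

Original NTs in T[0,2] deriving "bab": ["S"]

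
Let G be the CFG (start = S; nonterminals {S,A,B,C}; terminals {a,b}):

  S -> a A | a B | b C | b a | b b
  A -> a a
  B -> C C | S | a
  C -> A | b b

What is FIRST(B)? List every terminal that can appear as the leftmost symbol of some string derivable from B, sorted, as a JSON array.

Compute FIRST by fixpoint:
iter 1:
  A via A→a a: +{a}
  B via B→a: +{a}
  C via C→A: +{a}
  C via C→b b: +{b}
  S via S→a A: +{a}
  S via S→b C: +{b}
  FIRST[S]={a,b}  FIRST[A]={a}  FIRST[B]={a}  FIRST[C]={a,b}
iter 2:
  B via B→C C: +{b}
  FIRST[S]={a,b}  FIRST[A]={a}  FIRST[B]={a,b}  FIRST[C]={a,b}
iter 3: done
  FIRST[S]={a,b}  FIRST[A]={a}  FIRST[B]={a,b}  FIRST[C]={a,b}

FIRST(B) = ["a", "b"]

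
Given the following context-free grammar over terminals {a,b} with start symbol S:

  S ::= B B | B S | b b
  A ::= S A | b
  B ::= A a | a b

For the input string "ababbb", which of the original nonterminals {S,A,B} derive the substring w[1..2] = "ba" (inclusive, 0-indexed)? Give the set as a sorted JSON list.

Convert to CNF:
  S -> B B | B S | T1 T1
  A -> S A | b
  B -> A T0 | T0 T1
  T0 -> a
  T1 -> b

Fill CYK table bottom-up (cells [i..j] with 1 ≤ i ≤ j ≤ 2 only):
  T[1,1] 'b' = {A,T1}  orig:{A}
  T[2,2] 'a' = {T0}  orig:{}
  T[1,2] 'ba' = {B}

Original NTs in T[1,2] deriving "ba": ["B"]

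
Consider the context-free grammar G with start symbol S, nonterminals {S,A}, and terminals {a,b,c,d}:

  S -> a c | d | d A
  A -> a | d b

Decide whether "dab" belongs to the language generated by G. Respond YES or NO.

CNF form of G:
  S -> T0 A | T2 T3 | d
  A -> T0 T1 | a
  T0 -> d
  T1 -> b
  T2 -> a
  T3 -> c

Fill CYK table bottom-up:
  T[0,0] 'd' = {S,T0}  orig:{S}
  T[1,1] 'a' = {A,T2}  orig:{A}
  T[2,2] 'b' = {T1}  orig:{}
  T[0,1] 'da' = {S}
  T[1,2] 'ab' = ∅
  T[0,2] 'dab' = ∅

S ∉ T[0,2] ⇒ NO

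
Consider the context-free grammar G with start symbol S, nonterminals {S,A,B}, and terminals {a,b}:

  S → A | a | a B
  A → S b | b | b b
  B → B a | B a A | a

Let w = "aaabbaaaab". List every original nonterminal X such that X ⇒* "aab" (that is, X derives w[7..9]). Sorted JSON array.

Convert to CNF:
  S -> S T0 | T0 T0 | T1 B | a | b
  A -> S T0 | T0 T0 | b
  B -> B T1 | B X2 | a
  T0 -> b
  T1 -> a
  X2 -> T1 A

CYK fill — only the sub-triangle for w[7..9]:
  T[7,7] 'a' = {B,S,T1}  orig:{B,S}
  T[8,8] 'a' = {B,S,T1}  orig:{B,S}
  T[9,9] 'b' = {A,S,T0}  orig:{A,S}
  T[7,8] 'aa' = {B,S}
  T[8,9] 'ab' = {A,S,X2}  orig:{A,S}
  T[7,9] 'aab' = {A,B,S,X2}  orig:{A,B,S}

Original NTs in T[7,9] deriving "aab": ["A", "B", "S"]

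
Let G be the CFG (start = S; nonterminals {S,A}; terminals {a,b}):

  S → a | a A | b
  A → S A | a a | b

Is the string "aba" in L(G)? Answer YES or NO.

Convert to CNF:
  S -> T0 A | a | b
  A -> S A | T0 T0 | b
  T0 -> a

CYK table (by increasing span):
  T[0,0] 'a' = {S,T0}  orig:{S}
  T[1,1] 'b' = {A,S}
  T[2,2] 'a' = {S,T0}  orig:{S}
  T[0,1] 'ab' = {A,S}
  T[1,2] 'ba' = ∅
  T[0,2] 'aba' = ∅

S ∉ T[0,2] ⇒ NO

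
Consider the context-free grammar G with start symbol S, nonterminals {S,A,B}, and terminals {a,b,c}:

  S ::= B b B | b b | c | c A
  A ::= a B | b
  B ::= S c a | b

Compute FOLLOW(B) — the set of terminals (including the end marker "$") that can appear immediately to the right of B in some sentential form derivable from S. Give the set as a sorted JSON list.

FIRST sets, iterate to fixpoint:
[1]
  A via A→a B: +{a}
  A via A→b: +{b}
  B via B→b: +{b}
  S via S→B b B: +{b}
  S via S→c: +{c}
  S: {b,c}  A: {a,b}  B: {b}
[2]
  B via B→S c a: +{c}
  S: {b,c}  A: {a,b}  B: {b,c}
[3] (stable)
  S: {b,c}  A: {a,b}  B: {b,c}

FOLLOW iteration:
seed FOLLOW(S) with $
[1]
  B→S c a: FOLLOW(S) ⊇ FIRST(c) = {c}; new: +{c}
  S→B b B: FOLLOW(B) ⊇ FIRST(b) = {b}; new: +{b}
  S→B b B: FOLLOW(B) ⊇ FOLLOW(S) ⊇ {$,c}; new: +{$,c}
  S→c A: FOLLOW(A) ⊇ FOLLOW(S) ⊇ {$,c}; new: +{$,c}
  S: {$,c}  A: {$,c}  B: {$,b,c}
[2] (stable)
  S: {$,c}  A: {$,c}  B: {$,b,c}

FOLLOW(B) = ["$", "b", "c"]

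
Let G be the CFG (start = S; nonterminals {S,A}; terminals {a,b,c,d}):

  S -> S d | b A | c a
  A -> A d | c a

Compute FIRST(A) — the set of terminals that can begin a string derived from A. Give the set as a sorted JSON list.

FIRST iteration:
pass 1:
  A via A→c a: +{c}
  S via S→b A: +{b}
  S via S→c a: +{c}
  FIRST(S)={b,c}  FIRST(A)={c}
pass 2: (stable)
  FIRST(S)={b,c}  FIRST(A)={c}

FIRST(A) = ["c"]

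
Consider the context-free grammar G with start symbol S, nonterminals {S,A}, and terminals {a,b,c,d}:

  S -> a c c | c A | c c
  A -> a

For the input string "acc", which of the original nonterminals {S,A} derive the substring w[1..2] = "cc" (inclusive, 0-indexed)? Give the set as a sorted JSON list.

Convert to CNF:
  S -> T0 X2 | T1 A | T1 T1
  A -> a
  T0 -> a
  T1 -> c
  X2 -> T1 T1

Fill CYK table bottom-up — only the sub-triangle for w[1..2]:
  [1..1]={T1}  "c"  orig:{}
  [2..2]={T1}  "c"  orig:{}
  [1..2]={S,X2}  "cc"  orig:{S}

Original NTs in T[1,2] deriving "cc": ["S"]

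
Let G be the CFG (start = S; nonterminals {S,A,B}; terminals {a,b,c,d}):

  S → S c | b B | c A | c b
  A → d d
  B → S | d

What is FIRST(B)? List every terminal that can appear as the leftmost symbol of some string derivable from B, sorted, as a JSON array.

FIRST sets, iterate to fixpoint:
pass 1:
  A via A→d d: +{d}
  B via B→d: +{d}
  S via S→b B: +{b}
  S via S→c A: +{c}
  FIRST[S]={b,c}  FIRST[A]={d}  FIRST[B]={d}
pass 2:
  B via B→S: +{b,c}
  FIRST[S]={b,c}  FIRST[A]={d}  FIRST[B]={b,c,d}
pass 3: — fixpoint
  FIRST[S]={b,c}  FIRST[A]={d}  FIRST[B]={b,c,d}

FIRST(B) = ["b", "c", "d"]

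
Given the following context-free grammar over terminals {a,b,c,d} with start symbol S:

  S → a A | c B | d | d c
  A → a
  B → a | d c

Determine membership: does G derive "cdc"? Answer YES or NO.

CNF form of G:
  S -> T0 T1 | T1 B | T2 A | d
  A -> a
  B -> T0 T1 | a
  T0 -> d
  T1 -> c
  T2 -> a

CYK fill:
  cell(0,0) c: {T1}  orig:{}
  cell(1,1) d: {S,T0}  orig:{S}
  cell(2,2) c: {T1}  orig:{}
  cell(0,1) cd: ∅
  cell(1,2) dc: {B,S}
  cell(0,2) cdc: {S}

S ∈ T[0,2] ⇒ YES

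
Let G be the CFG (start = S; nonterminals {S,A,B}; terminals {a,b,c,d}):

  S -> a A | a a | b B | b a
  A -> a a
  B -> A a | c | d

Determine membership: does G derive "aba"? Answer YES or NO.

Convert to CNF:
  S -> T0 A | T0 T0 | T1 B | T1 T0
  A -> T0 T0
  B -> A T0 | c | d
  T0 -> a
  T1 -> b

Fill CYK table bottom-up:
  T[0,0] 'a' = {T0}  orig:{}
  T[1,1] 'b' = {T1}  orig:{}
  T[2,2] 'a' = {T0}  orig:{}
  T[0,1] 'ab' = ∅
  T[1,2] 'ba' = {S}
  T[0,2] 'aba' = ∅

S ∉ T[0,2] ⇒ NO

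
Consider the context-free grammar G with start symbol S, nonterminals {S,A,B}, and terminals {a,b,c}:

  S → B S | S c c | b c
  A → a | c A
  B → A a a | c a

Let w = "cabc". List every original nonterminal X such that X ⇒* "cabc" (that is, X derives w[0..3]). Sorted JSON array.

Convert to CNF:
  S -> B S | S X4 | T2 T0
  A -> T0 A | a
  B -> A X3 | T0 T1
  T0 -> c
  T1 -> a
  T2 -> b
  X3 -> T1 T1
  X4 -> T0 T0

CYK fill — only the sub-triangle for w[0..3]:
  [0..0]={T0}  "c"  orig:{}
  [1..1]={A,T1}  "a"  orig:{A}
  [2..2]={T2}  "b"  orig:{}
  [3..3]={T0}  "c"  orig:{}
  [0..1]={A,B}  "ca"
  [1..2]=∅  "ab"
  [2..3]={S}  "bc"
  [0..2]=∅  "cab"
  [1..3]=∅  "abc"
  [0..3]={S}  "cabc"

Original NTs in T[0,3] deriving "cabc": ["S"]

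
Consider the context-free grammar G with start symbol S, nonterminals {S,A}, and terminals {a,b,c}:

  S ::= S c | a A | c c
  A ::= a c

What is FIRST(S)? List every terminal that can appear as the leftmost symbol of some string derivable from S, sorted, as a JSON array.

FIRST iteration:
pass 1:
  A via A→a c: +{a}
  S via S→a A: +{a}
  S via S→c c: +{c}
  FIRST(S)={a,c}  FIRST(A)={a}
pass 2: done
  FIRST(S)={a,c}  FIRST(A)={a}

FIRST(S) = ["a", "c"]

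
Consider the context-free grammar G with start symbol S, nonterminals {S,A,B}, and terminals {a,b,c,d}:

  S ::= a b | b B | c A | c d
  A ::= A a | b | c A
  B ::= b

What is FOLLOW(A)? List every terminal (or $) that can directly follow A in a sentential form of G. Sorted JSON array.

FIRST sets, iterate to fixpoint:
round 1:
  A via A→b: +{b}
  A via A→c A: +{c}
  B via B→b: +{b}
  S via S→a b: +{a}
  S via S→b B: +{b}
  S via S→c A: +{c}
  FIRST[S]={a,b,c}  FIRST[A]={b,c}  FIRST[B]={b}
round 2: — fixpoint
  FIRST[S]={a,b,c}  FIRST[A]={b,c}  FIRST[B]={b}

FOLLOW iteration:
initialize: $ ∈ FOLLOW(S)
pass 1:
  A→A a: FOLLOW(A) ⊇ FIRST(a) = {a}; new: +{a}
  S→b B: FOLLOW(B) ⊇ FOLLOW(S) ⊇ {$}; new: +{$}
  S→c A: FOLLOW(A) ⊇ FOLLOW(S) ⊇ {$}; new: +{$}
  S: {$}  A: {$,a}  B: {$}
pass 2: (no change)
  S: {$}  A: {$,a}  B: {$}

FOLLOW(A) = ["$", "a"]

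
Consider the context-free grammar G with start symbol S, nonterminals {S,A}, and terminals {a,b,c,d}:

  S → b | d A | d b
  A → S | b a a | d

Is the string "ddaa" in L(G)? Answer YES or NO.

Convert to CNF:
  S -> T2 A | T2 T0 | b
  A -> T0 X3 | T2 A | T2 T0 | b | d
  T0 -> b
  T1 -> a
  T2 -> d
  X3 -> T1 T1

CYK table (by increasing span):
  T[0,0] 'd' = {A,T2}  orig:{A}
  T[1,1] 'd' = {A,T2}  orig:{A}
  T[2,2] 'a' = {T1}  orig:{}
  T[3,3] 'a' = {T1}  orig:{}
  T[0,1] 'dd' = {A,S}
  T[1,2] 'da' = ∅
  T[2,3] 'aa' = {X3}  orig:{}
  T[0,2] 'dda' = ∅
  T[1,3] 'daa' = ∅
  T[0,3] 'ddaa' = ∅

S ∉ T[0,3] ⇒ NO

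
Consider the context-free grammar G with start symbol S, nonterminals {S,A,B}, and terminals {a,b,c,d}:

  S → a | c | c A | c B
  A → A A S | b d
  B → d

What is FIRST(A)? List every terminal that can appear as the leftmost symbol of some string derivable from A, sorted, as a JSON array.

FIRST iteration:
[1]
  A via A→b d: +{b}
  B via B→d: +{d}
  S via S→a: +{a}
  S via S→c: +{c}
  S: {a,c}  A: {b}  B: {d}
[2] (stable)
  S: {a,c}  A: {b}  B: {d}

FIRST(A) = ["b"]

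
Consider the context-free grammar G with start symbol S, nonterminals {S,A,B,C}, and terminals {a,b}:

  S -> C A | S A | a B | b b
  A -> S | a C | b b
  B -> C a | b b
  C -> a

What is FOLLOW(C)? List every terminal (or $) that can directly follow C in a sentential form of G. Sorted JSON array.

Compute FIRST by fixpoint:
[1]
  A via A→a C: +{a}
  A via A→b b: +{b}
  B via B→b b: +{b}
  C via C→a: +{a}
  S via S→C A: +{a}
  S via S→b b: +{b}
  FIRST(S)={a,b}  FIRST(A)={a,b}  FIRST(B)={b}  FIRST(C)={a}
[2]
  B via B→C a: +{a}
  FIRST(S)={a,b}  FIRST(A)={a,b}  FIRST(B)={a,b}  FIRST(C)={a}
[3] (no change)
  FIRST(S)={a,b}  FIRST(A)={a,b}  FIRST(B)={a,b}  FIRST(C)={a}

FOLLOW sets:
initialize: $ ∈ FOLLOW(S)
[1]
  B→C a: FOLLOW(C) ⊇ FIRST(a) = {a}; new: +{a}
  S→C A: FOLLOW(C) ⊇ FIRST(A) = {a,b}; new: +{b}
  S→C A: FOLLOW(A) ⊇ FOLLOW(S) ⊇ {$}; new: +{$}
  S→S A: FOLLOW(S) ⊇ FIRST(A) = {a,b}; new: +{a,b}
  S→S A: FOLLOW(A) ⊇ FOLLOW(S) ⊇ {$,a,b}; new: +{a,b}
  S→a B: FOLLOW(B) ⊇ FOLLOW(S) ⊇ {$,a,b}; new: +{$,a,b}
  FOLLOW[S]={$,a,b}  FOLLOW[A]={$,a,b}  FOLLOW[B]={$,a,b}  FOLLOW[C]={a,b}
[2]
  A→a C: FOLLOW(C) ⊇ FOLLOW(A) ⊇ {$,a,b}; new: +{$}
  FOLLOW[S]={$,a,b}  FOLLOW[A]={$,a,b}  FOLLOW[B]={$,a,b}  FOLLOW[C]={$,a,b}
[3] done
  FOLLOW[S]={$,a,b}  FOLLOW[A]={$,a,b}  FOLLOW[B]={$,a,b}  FOLLOW[C]={$,a,b}

FOLLOW(C) = ["$", "a", "b"]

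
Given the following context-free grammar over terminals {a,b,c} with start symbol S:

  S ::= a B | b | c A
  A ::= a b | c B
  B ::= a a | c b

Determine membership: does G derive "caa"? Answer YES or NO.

CNF form of G:
  S -> T0 B | T2 A | b
  A -> T0 T1 | T2 B
  B -> T0 T0 | T2 T1
  T0 -> a
  T1 -> b
  T2 -> c

Fill CYK table bottom-up:
  [0..0]={T2}  "c"  orig:{}
  [1..1]={T0}  "a"  orig:{}
  [2..2]={T0}  "a"  orig:{}
  [0..1]=∅  "ca"
  [1..2]={B}  "aa"
  [0..2]={A}  "caa"

S ∉ T[0,2] ⇒ NO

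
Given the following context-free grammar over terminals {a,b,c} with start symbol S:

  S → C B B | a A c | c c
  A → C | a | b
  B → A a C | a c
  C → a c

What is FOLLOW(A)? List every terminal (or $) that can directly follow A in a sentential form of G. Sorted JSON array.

FIRST sets, iterate to fixpoint:
[1]
  A via A→a: +{a}
  A via A→b: +{b}
  B via B→A a C: +{a,b}
  C via C→a c: +{a}
  S via S→C B B: +{a}
  S via S→c c: +{c}
  S: {a,c}  A: {a,b}  B: {a,b}  C: {a}
[2] done
  S: {a,c}  A: {a,b}  B: {a,b}  C: {a}

FOLLOW iteration:
FOLLOW(S) := {$}
[1]
  B→A a C: FOLLOW(A) ⊇ FIRST(a) = {a}; new: +{a}
  S→C B B: FOLLOW(C) ⊇ FIRST(B) = {a,b}; new: +{a,b}
  S→C B B: FOLLOW(B) ⊇ FIRST(B) = {a,b}; new: +{a,b}
  S→C B B: FOLLOW(B) ⊇ FOLLOW(S) ⊇ {$}; new: +{$}
  S→a A c: FOLLOW(A) ⊇ FIRST(c) = {c}; new: +{c}
  FOLLOW[S]={$}  FOLLOW[A]={a,c}  FOLLOW[B]={$,a,b}  FOLLOW[C]={a,b}
[2]
  A→C: FOLLOW(C) ⊇ FOLLOW(A) ⊇ {a,c}; new: +{c}
  B→A a C: FOLLOW(C) ⊇ FOLLOW(B) ⊇ {$,a,b}; new: +{$}
  FOLLOW[S]={$}  FOLLOW[A]={a,c}  FOLLOW[B]={$,a,b}  FOLLOW[C]={$,a,b,c}
[3] (no change)
  FOLLOW[S]={$}  FOLLOW[A]={a,c}  FOLLOW[B]={$,a,b}  FOLLOW[C]={$,a,b,c}

FOLLOW(A) = ["a", "c"]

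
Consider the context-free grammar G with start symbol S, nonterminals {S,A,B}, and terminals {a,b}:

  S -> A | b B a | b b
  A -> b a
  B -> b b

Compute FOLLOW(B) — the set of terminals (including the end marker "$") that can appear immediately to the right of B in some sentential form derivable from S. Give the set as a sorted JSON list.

FIRST sets, iterate to fixpoint:
iter 1:
  A via A→b a: +{b}
  B via B→b b: +{b}
  S via S→A: +{b}
  S: {b}  A: {b}  B: {b}
iter 2: — fixpoint
  S: {b}  A: {b}  B: {b}

FOLLOW iteration:
seed FOLLOW(S) with $
[1]
  S→A: FOLLOW(A) ⊇ FOLLOW(S) ⊇ {$}; new: +{$}
  S→b B a: FOLLOW(B) ⊇ FIRST(a) = {a}; new: +{a}
  FOLLOW[S]={$}  FOLLOW[A]={$}  FOLLOW[B]={a}
[2] — fixpoint
  FOLLOW[S]={$}  FOLLOW[A]={$}  FOLLOW[B]={a}

FOLLOW(B) = ["a"]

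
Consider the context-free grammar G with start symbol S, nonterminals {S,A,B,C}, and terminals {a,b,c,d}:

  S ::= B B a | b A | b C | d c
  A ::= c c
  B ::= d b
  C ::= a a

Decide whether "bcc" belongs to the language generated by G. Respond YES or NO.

CNF form of G:
  S -> B X4 | T1 T0 | T2 A | T2 C
  A -> T0 T0
  B -> T1 T2
  C -> T3 T3
  T0 -> c
  T1 -> d
  T2 -> b
  T3 -> a
  X4 -> B T3

Fill CYK table bottom-up:
  [0..0]={T2}  "b"  orig:{}
  [1..1]={T0}  "c"  orig:{}
  [2..2]={T0}  "c"  orig:{}
  [0..1]=∅  "bc"
  [1..2]={A}  "cc"
  [0..2]={S}  "bcc"

S ∈ T[0,2] ⇒ YES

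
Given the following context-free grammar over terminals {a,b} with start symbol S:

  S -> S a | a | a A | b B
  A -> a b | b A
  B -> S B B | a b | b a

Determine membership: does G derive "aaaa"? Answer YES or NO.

Convert to CNF:
  S -> S T0 | T0 A | T1 B | a
  A -> T0 T1 | T1 A
  B -> S X2 | T0 T1 | T1 T0
  T0 -> a
  T1 -> b
  X2 -> B B

CYK fill:
  cell(0,0) a: {S,T0}  orig:{S}
  cell(1,1) a: {S,T0}  orig:{S}
  cell(2,2) a: {S,T0}  orig:{S}
  cell(3,3) a: {S,T0}  orig:{S}
  cell(0,1) aa: {S}
  cell(1,2) aa: {S}
  cell(2,3) aa: {S}
  cell(0,2) aaa: {S}
  cell(1,3) aaa: {S}
  cell(0,3) aaaa: {S}

S ∈ T[0,3] ⇒ YES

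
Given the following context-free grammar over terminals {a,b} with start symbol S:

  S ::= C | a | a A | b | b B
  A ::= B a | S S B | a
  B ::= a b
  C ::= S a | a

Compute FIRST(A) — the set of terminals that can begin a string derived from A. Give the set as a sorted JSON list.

FIRST sets, iterate to fixpoint:
round 1:
  A via A→a: +{a}
  B via B→a b: +{a}
  C via C→a: +{a}
  S via S→C: +{a}
  S via S→b: +{b}
  S: {a,b}  A: {a}  B: {a}  C: {a}
round 2:
  A via A→S S B: +{b}
  C via C→S a: +{b}
  S: {a,b}  A: {a,b}  B: {a}  C: {a,b}
round 3: (stable)
  S: {a,b}  A: {a,b}  B: {a}  C: {a,b}

FIRST(A) = ["a", "b"]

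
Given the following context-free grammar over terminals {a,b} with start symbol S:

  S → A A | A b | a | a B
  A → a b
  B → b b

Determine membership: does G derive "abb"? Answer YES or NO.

CNF form of G:
  S -> A A | A T1 | T0 B | a
  A -> T0 T1
  B -> T1 T1
  T0 -> a
  T1 -> b

CYK fill:
  cell(0,0) a: {S,T0}  orig:{S}
  cell(1,1) b: {T1}  orig:{}
  cell(2,2) b: {T1}  orig:{}
  cell(0,1) ab: {A}
  cell(1,2) bb: {B}
  cell(0,2) abb: {S}

S ∈ T[0,2] ⇒ YES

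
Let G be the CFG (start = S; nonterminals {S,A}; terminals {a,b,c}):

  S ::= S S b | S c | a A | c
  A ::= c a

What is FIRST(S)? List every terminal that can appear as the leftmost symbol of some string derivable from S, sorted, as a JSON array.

Compute FIRST by fixpoint:
iter 1:
  A via A→c a: +{c}
  S via S→a A: +{a}
  S via S→c: +{c}
  FIRST[S]={a,c}  FIRST[A]={c}
iter 2: done
  FIRST[S]={a,c}  FIRST[A]={c}

FIRST(S) = ["a", "c"]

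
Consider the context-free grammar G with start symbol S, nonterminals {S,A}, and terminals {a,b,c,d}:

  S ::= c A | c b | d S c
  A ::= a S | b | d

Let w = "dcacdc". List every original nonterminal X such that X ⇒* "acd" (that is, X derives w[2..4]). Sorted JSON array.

CNF form of G:
  S -> T1 A | T1 T2 | T3 X4
  A -> T0 S | b | d
  T0 -> a
  T1 -> c
  T2 -> b
  T3 -> d
  X4 -> S T1

CYK fill, restricted to cells inside w[2..4]:
  T[2,2] 'a' = {T0}  orig:{}
  T[3,3] 'c' = {T1}  orig:{}
  T[4,4] 'd' = {A,T3}  orig:{A}
  T[2,3] 'ac' = ∅
  T[3,4] 'cd' = {S}
  T[2,4] 'acd' = {A}

Original NTs in T[2,4] deriving "acd": ["A"]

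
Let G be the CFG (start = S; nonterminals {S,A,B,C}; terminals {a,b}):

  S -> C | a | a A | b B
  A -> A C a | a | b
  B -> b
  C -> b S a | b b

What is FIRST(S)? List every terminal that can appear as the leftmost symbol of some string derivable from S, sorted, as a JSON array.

Compute FIRST by fixpoint:
[1]
  A via A→a: +{a}
  A via A→b: +{b}
  B via B→b: +{b}
  C via C→b S a: +{b}
  S via S→C: +{b}
  S via S→a: +{a}
  S: {a,b}  A: {a,b}  B: {b}  C: {b}
[2] — fixpoint
  S: {a,b}  A: {a,b}  B: {b}  C: {b}

FIRST(S) = ["a", "b"]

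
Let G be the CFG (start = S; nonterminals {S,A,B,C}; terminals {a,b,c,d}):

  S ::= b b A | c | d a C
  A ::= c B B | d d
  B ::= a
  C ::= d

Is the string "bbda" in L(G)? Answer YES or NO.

CNF form of G:
  S -> T1 X6 | T2 X5 | c
  A -> T0 X4 | T1 T1
  B -> a
  C -> d
  T0 -> c
  T1 -> d
  T2 -> b
  T3 -> a
  X4 -> B B
  X5 -> T2 A
  X6 -> T3 C

CYK table (by increasing span):
  cell(0,0) b: {T2}  orig:{}
  cell(1,1) b: {T2}  orig:{}
  cell(2,2) d: {C,T1}  orig:{C}
  cell(3,3) a: {B,T3}  orig:{B}
  cell(0,1) bb: ∅
  cell(1,2) bd: ∅
  cell(2,3) da: ∅
  cell(0,2) bbd: ∅
  cell(1,3) bda: ∅
  cell(0,3) bbda: ∅

S ∉ T[0,3] ⇒ NO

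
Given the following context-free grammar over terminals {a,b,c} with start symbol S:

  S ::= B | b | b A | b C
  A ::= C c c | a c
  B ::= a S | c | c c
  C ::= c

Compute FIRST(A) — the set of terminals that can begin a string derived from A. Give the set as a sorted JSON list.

FIRST sets, iterate to fixpoint:
iter 1:
  A via A→a c: +{a}
  B via B→a S: +{a}
  B via B→c: +{c}
  C via C→c: +{c}
  S via S→B: +{a,c}
  S via S→b: +{b}
  FIRST[S]={a,b,c}  FIRST[A]={a}  FIRST[B]={a,c}  FIRST[C]={c}
iter 2:
  A via A→C c c: +{c}
  FIRST[S]={a,b,c}  FIRST[A]={a,c}  FIRST[B]={a,c}  FIRST[C]={c}
iter 3: (stable)
  FIRST[S]={a,b,c}  FIRST[A]={a,c}  FIRST[B]={a,c}  FIRST[C]={c}

FIRST(A) = ["a", "c"]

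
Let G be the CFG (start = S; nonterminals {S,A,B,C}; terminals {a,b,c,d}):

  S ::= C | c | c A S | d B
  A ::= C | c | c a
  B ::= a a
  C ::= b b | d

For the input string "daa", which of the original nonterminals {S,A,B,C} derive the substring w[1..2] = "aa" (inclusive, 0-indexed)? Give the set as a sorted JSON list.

Convert to CNF:
  S -> T0 T0 | T1 X4 | T3 B | c | d
  A -> T0 T0 | T1 T2 | c | d
  B -> T2 T2
  C -> T0 T0 | d
  T0 -> b
  T1 -> c
  T2 -> a
  T3 -> d
  X4 -> A S

CYK table (by increasing span) (cells [i..j] with 1 ≤ i ≤ j ≤ 2 only):
  T[1,1] 'a' = {T2}  orig:{}
  T[2,2] 'a' = {T2}  orig:{}
  T[1,2] 'aa' = {B}

Original NTs in T[1,2] deriving "aa": ["B"]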